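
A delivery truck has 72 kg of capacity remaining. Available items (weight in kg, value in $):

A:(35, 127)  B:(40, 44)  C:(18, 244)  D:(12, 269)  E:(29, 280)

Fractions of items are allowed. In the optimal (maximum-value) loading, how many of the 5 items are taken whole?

Order: D (269/12=22.42) > C (244/18=13.56) > E (280/29=9.66) > A (127/35=3.63) > B (44/40=1.10)
Fill: take D (12 @ 269) → take C (18 @ 244) → take E (29 @ 280) → take 13/35 of A → 47.17; 72/72 used.
3 item(s) taken whole; one partial (take 13/35 of A).

3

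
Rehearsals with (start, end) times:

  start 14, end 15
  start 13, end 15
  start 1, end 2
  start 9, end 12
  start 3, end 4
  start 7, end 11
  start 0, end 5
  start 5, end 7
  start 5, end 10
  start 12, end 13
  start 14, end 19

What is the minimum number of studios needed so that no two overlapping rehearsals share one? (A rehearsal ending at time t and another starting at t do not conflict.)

The answer is the maximum number of intervals overlapping at any instant.
starts: [0, 1, 3, 5, 5, 7, 9, 12, 13, 14, 14]
ends:   [2, 4, 5, 7, 10, 11, 12, 13, 15, 15, 19]
s0→1 s1→2 e2→1 s3→2 e4→1 e5→0 s5→1 s5→2 e7→1 s7→2 s9→3  — peak 3.

3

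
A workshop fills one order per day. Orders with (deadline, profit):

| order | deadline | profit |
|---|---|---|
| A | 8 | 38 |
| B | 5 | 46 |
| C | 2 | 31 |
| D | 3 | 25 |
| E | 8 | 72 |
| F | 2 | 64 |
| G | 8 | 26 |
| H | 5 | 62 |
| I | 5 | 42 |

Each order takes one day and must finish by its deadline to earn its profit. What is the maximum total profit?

Take jobs in profit order; each goes to the latest open slot no later than its deadline.
By profit: E(d8,72), F(d2,64), H(d5,62), B(d5,46), I(d5,42), A(d8,38), C(d2,31), G(d8,26), D(d3,25)
E→slot 8; F→slot 2; H→slot 5; B→slot 4; I→slot 3; A→slot 7; C→slot 1; G→slot 6; D skipped.
Profit = 31 + 64 + 42 + 46 + 62 + 26 + 38 + 72 = 381

381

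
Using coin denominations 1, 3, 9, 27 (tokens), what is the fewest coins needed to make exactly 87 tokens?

Use the largest denomination that fits, subtract, and repeat.
87 − 3×27→6 − 2×3→0
Total coins = 3 + 2 = 5

5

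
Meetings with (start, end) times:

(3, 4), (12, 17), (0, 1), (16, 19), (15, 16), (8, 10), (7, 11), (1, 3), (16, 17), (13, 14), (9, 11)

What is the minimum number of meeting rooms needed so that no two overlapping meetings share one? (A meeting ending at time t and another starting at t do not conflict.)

3

Events (time:±→running): 0:+→1 1:-→0 1:+→1 3:-→0 3:+→1 4:-→0 7:+→1 8:+→2 9:+→3 … peak 3.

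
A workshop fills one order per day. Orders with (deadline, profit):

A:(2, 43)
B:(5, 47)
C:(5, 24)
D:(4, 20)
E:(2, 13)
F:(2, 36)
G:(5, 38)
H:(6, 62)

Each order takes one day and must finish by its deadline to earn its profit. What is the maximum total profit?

250

Profit order: H=62 B=47 A=43 G=38 F=36 C=24 D=20 E=13
Assign: H→slot 6, B→slot 5, A→slot 2, G→slot 4, F→slot 1, C→slot 3, D skipped, E skipped.
Slots: [1:F] [2:A] [3:C] [4:G] [5:B] [6:H]
Profit = 36 + 43 + 24 + 38 + 47 + 62 = 250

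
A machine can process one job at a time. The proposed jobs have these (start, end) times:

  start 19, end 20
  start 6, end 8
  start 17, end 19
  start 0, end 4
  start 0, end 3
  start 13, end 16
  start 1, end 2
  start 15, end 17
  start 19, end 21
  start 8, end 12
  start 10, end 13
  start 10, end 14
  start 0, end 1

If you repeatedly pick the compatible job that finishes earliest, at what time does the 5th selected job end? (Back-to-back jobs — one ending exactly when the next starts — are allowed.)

Sort by end time and greedily take each interval whose start is ≥ the last chosen end.
Sorted by end: (0,1)  (1,2)  (0,3)  (0,4)  (6,8)  (8,12)  (10,13)  (10,14)  (13,16)  (15,17)  (17,19)  (19,20)  (19,21)
take (0,1); take (1,2); take (6,8); take (8,12); take (13,16); skip (15,17); take (17,19); take (19,20).
Selected: (0,1) (1,2) (6,8) (8,12) (13,16) (17,19) (19,20)

16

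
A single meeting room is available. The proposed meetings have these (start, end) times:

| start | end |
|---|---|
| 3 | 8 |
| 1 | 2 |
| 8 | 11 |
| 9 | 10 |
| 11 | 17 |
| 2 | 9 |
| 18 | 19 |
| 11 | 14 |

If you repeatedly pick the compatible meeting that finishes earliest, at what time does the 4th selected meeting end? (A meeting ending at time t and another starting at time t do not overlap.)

By end time: (1,2), (3,8), (2,9), (9,10), (8,11), (11,14), (11,17), (18,19).
Pick (1,2); next start ≥ 2 → (3,8); next start ≥ 8 → (9,10); next start ≥ 10 → (11,14); next start ≥ 14 → (18,19).
Selected: (1,2) (3,8) (9,10) (11,14) (18,19)

14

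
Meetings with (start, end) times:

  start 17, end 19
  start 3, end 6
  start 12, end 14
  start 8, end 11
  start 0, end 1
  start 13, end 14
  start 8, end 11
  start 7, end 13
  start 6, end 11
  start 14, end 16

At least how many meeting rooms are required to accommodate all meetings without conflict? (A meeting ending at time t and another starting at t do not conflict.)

4

The answer is the maximum number of intervals overlapping at any instant.
starts: [0, 3, 6, 7, 8, 8, 12, 13, 14, 17]
ends:   [1, 6, 11, 11, 11, 13, 14, 14, 16, 19]
s0→1 e1→0 s3→1 e6→0 s6→1 s7→2 s8→3 s8→4  — peak 4.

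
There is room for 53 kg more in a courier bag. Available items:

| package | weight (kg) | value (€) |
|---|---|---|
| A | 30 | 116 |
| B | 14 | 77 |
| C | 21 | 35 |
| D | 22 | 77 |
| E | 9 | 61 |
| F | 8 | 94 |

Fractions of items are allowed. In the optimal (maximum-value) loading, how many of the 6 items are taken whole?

Sort by value per unit weight and fill in that order.
Ratios (sorted): F 11.75, E 6.78, B 5.50, A 3.87, D 3.50, C 1.67
take F (8 @ 94); take E (9 @ 61); take B (14 @ 77); take 22/30 of A → 85.07. Capacity used 53/53.
3 item(s) taken whole; one partial (take 22/30 of A).

3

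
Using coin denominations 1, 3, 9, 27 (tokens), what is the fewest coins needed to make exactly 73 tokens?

Use the largest denomination that fits, subtract, and repeat.
73 = 2×27 + 2×9 + 1×1
Total coins = 2 + 2 + 1 = 5

5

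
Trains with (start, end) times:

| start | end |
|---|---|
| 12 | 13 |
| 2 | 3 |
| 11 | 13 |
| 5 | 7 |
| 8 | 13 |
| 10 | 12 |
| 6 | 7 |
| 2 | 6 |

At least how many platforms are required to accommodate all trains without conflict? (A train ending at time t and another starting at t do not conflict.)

3

The answer is the maximum number of intervals overlapping at any instant.
Events (time:±→running): 2:+→1 2:+→2 3:-→1 5:+→2 6:-→1 6:+→2 7:-→1 7:-→0 8:+→1 10:+→2 11:+→3 … peak 3.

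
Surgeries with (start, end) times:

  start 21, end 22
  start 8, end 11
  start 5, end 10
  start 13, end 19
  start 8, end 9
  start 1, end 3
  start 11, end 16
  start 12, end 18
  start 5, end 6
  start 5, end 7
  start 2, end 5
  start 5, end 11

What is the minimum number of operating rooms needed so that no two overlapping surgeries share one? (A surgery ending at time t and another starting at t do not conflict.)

4

Count concurrent intervals with a sweep; the peak is the room count.
starts: [1, 2, 5, 5, 5, 5, 8, 8, 11, 12, 13, 21]
ends:   [3, 5, 6, 7, 9, 10, 11, 11, 16, 18, 19, 22]
s1→1 s2→2 e3→1 e5→0 s5→1 s5→2 s5→3 s5→4  — peak 4.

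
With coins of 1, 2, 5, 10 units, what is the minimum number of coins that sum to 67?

67 = 6×10 + 1×5 + 1×2
Total coins = 6 + 1 + 1 = 8

8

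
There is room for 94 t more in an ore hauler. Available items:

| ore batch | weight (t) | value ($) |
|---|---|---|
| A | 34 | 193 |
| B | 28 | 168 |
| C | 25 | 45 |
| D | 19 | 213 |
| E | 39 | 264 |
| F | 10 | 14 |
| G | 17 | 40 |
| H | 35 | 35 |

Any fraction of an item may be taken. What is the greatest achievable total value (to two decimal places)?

Ratios (sorted): D 11.21, E 6.77, B 6.00, A 5.68, G 2.35, C 1.80, F 1.40, H 1.00
take D (19 @ 213); take E (39 @ 264); take B (28 @ 168); take 8/34 of A → 45.41. Capacity used 94/94.
Total value = 690.41

690.41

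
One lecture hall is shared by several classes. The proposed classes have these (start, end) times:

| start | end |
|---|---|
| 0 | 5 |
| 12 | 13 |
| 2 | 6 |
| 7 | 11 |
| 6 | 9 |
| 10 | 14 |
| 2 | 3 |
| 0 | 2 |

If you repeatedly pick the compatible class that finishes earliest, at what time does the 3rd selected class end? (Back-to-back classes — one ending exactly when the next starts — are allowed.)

9

Sorted by end: (0,2)  (2,3)  (0,5)  (2,6)  (6,9)  (7,11)  (12,13)  (10,14)
take (0,2); take (2,3); take (6,9); take (12,13).
Selected: (0,2) (2,3) (6,9) (12,13)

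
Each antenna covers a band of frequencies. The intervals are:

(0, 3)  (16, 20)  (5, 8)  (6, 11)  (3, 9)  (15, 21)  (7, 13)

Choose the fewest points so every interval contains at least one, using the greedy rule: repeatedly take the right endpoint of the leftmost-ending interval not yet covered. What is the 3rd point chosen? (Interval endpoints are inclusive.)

Process intervals by earliest right end; each time one isn't hit yet, stab at its right endpoint.
By right end: [0,3]  [5,8]  [3,9]  [6,11]  [7,13]  [16,20]  [15,21]
[0,3] uncovered → point at 3; [5,8] uncovered → point at 8; [16,20] uncovered → point at 20.
Points: 3, 8, 20 (3 total).

20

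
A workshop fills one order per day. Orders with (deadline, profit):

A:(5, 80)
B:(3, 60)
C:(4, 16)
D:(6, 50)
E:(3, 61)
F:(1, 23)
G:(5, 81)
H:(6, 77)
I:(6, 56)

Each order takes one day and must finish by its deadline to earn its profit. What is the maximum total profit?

By profit: G(d5,81), A(d5,80), H(d6,77), E(d3,61), B(d3,60), I(d6,56), D(d6,50), F(d1,23), C(d4,16)
G→slot 5; A→slot 4; H→slot 6; E→slot 3; B→slot 2; I→slot 1; D skipped; F skipped; C skipped.
Profit = 56 + 60 + 61 + 80 + 81 + 77 = 415

415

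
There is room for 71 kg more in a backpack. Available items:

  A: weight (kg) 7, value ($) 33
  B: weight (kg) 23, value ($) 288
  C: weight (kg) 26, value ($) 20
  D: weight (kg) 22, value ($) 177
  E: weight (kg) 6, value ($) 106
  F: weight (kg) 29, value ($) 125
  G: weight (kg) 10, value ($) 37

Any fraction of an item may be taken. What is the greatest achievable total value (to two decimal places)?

Ratios (sorted): E 17.67, B 12.52, D 8.05, A 4.71, F 4.31, G 3.70, C 0.77
take E (6 @ 106); take B (23 @ 288); take D (22 @ 177); take A (7 @ 33); take 13/29 of F → 56.03. Capacity used 71/71.
Total value = 660.03

660.03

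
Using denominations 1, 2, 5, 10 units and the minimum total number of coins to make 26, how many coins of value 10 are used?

26 = 2×10 + 1×5 + 1×1
Count of 10: 2

2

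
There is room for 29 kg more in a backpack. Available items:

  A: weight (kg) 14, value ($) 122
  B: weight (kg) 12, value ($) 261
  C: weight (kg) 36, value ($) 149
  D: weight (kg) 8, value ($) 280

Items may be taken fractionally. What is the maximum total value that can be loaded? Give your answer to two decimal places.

Greedy by value/weight ratio, highest first.
Order: D (280/8=35.00) > B (261/12=21.75) > A (122/14=8.71) > C (149/36=4.14)
Fill: take D (8 @ 280) → take B (12 @ 261) → take 9/14 of A → 78.43; 29/29 used.
Total value = 619.43

619.43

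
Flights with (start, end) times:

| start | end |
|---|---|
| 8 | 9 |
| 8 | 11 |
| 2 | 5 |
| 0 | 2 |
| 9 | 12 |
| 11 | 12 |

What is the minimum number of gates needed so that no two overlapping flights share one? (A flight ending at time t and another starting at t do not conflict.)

2

Events (time:±→running): 0:+→1 2:-→0 2:+→1 5:-→0 8:+→1 8:+→2 … peak 2.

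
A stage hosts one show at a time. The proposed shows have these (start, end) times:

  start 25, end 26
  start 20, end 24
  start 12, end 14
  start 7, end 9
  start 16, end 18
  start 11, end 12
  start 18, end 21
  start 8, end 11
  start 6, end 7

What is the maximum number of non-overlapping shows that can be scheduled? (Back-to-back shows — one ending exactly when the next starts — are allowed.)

Sort by end time and greedily take each interval whose start is ≥ the last chosen end.
Sorted by end: (6,7)  (7,9)  (8,11)  (11,12)  (12,14)  (16,18)  (18,21)  (20,24)  (25,26)
take (6,7); take (7,9); skip (8,11); take (11,12); take (12,14); take (16,18); take (18,21); skip (20,24); take (25,26).
Selected 7 shows.

7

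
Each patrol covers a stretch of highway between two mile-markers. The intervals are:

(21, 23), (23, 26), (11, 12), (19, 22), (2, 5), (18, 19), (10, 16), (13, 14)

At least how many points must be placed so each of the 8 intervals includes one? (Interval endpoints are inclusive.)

5

Process intervals by earliest right end; each time one isn't hit yet, stab at its right endpoint.
By right end: [2,5]  [11,12]  [13,14]  [10,16]  [18,19]  [19,22]  [21,23]  [23,26]
[2,5] uncovered → point at 5; [11,12] uncovered → point at 12; [13,14] uncovered → point at 14; [18,19] uncovered → point at 19; [21,23] uncovered → point at 23.
Points: 5, 12, 14, 19, 23 (5 total).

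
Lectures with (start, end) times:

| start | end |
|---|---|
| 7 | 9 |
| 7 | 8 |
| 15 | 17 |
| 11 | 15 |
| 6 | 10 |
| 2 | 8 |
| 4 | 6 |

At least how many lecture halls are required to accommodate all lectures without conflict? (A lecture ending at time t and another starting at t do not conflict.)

4

The answer is the maximum number of intervals overlapping at any instant.
Events (time:±→running): 2:+→1 4:+→2 6:-→1 6:+→2 7:+→3 7:+→4 … peak 4.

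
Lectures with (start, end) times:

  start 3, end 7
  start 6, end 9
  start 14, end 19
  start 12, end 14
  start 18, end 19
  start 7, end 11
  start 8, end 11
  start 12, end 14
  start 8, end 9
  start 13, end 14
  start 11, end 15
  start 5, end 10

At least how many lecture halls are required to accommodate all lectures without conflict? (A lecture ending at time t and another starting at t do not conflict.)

starts: [3, 5, 6, 7, 8, 8, 11, 12, 12, 13, 14, 18]
ends:   [7, 9, 9, 10, 11, 11, 14, 14, 14, 15, 19, 19]
s3→1 s5→2 s6→3 e7→2 s7→3 s8→4 s8→5  — peak 5.

5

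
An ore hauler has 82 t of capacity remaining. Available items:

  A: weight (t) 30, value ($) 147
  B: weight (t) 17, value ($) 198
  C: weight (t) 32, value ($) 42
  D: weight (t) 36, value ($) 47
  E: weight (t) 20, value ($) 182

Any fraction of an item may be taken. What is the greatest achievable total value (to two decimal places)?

546.69

Order: B (198/17=11.65) > E (182/20=9.10) > A (147/30=4.90) > C (42/32=1.31) > D (47/36=1.31)
Fill: take B (17 @ 198) → take E (20 @ 182) → take A (30 @ 147) → take 15/32 of C → 19.69; 82/82 used.
Total value = 546.69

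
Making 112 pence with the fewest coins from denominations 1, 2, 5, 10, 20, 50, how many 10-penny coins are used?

Greedy: take as many of the largest coin as possible, then repeat with the remainder.
112 − 2×50→12 − 1×10→2 − 1×2→0
Count of 10: 1

1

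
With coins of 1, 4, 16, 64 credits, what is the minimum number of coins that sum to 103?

7

Greedy: take as many of the largest coin as possible, then repeat with the remainder.
103 = 1×64 + 2×16 + 1×4 + 3×1
Total coins = 1 + 2 + 1 + 3 = 7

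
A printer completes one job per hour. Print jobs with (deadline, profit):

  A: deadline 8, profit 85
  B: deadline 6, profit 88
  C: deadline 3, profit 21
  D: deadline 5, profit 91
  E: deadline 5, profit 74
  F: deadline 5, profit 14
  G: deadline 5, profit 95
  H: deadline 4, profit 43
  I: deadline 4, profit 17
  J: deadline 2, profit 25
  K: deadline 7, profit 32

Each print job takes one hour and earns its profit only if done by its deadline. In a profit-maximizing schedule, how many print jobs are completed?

Sort by profit descending; place each in the latest free slot ≤ its deadline.
Profit order: G=95 D=91 B=88 A=85 E=74 H=43 K=32 J=25 C=21 I=17 F=14
Assign: G→slot 5, D→slot 4, B→slot 6, A→slot 8, E→slot 3, H→slot 2, K→slot 7, J→slot 1, C skipped, I skipped, F skipped.
Slots: [1:J] [2:H] [3:E] [4:D] [5:G] [6:B] [7:K] [8:A]
8 of 11 scheduled.

8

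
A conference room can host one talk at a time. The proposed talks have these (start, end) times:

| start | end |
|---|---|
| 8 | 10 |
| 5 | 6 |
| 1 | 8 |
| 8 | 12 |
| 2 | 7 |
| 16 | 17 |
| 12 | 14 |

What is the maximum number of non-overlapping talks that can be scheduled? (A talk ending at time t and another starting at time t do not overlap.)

4

By end time: (5,6), (2,7), (1,8), (8,10), (8,12), (12,14), (16,17).
Pick (5,6); next start ≥ 6 → (8,10); next start ≥ 10 → (12,14); next start ≥ 14 → (16,17).
Selected 4 talks.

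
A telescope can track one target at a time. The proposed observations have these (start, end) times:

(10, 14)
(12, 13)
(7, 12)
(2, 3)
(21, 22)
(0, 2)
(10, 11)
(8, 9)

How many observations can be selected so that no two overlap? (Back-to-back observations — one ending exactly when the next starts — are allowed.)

6

Order by finish time; keep every interval that doesn't clash with the previous kept one.
Sorted by end: (0,2)  (2,3)  (8,9)  (10,11)  (7,12)  (12,13)  (10,14)  (21,22)
take (0,2); take (2,3); take (8,9); take (10,11); take (12,13); take (21,22).
Selected 6 observations.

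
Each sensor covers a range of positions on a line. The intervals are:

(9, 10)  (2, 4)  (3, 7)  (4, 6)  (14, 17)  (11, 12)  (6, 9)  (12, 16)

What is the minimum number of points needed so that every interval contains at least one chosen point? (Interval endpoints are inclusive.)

4

Process intervals by earliest right end; each time one isn't hit yet, stab at its right endpoint.
By right end: [2,4]  [4,6]  [3,7]  [6,9]  [9,10]  [11,12]  [12,16]  [14,17]
[2,4] uncovered → point at 4; [6,9] uncovered → point at 9; [11,12] uncovered → point at 12; [14,17] uncovered → point at 17.
Points: 4, 9, 12, 17 (4 total).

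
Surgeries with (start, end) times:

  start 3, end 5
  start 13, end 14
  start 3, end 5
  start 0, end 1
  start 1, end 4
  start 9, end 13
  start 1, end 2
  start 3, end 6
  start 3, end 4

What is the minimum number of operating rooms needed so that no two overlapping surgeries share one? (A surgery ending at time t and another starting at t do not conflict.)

The answer is the maximum number of intervals overlapping at any instant.
Events (time:±→running): 0:+→1 1:-→0 1:+→1 1:+→2 2:-→1 3:+→2 3:+→3 3:+→4 3:+→5 … peak 5.

5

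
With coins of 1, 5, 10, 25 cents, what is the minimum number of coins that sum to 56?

4

56 − 2×25→6 − 1×5→1 − 1×1→0
Total coins = 2 + 1 + 1 = 4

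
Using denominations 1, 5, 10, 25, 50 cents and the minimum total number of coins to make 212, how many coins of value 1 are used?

Use the largest denomination that fits, subtract, and repeat.
212 − 4×50→12 − 1×10→2 − 2×1→0
Count of 1: 2

2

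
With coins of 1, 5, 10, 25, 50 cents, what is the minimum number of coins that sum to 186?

Greedy: take as many of the largest coin as possible, then repeat with the remainder.
186 = 3×50 + 1×25 + 1×10 + 1×1
Total coins = 3 + 1 + 1 + 1 = 6

6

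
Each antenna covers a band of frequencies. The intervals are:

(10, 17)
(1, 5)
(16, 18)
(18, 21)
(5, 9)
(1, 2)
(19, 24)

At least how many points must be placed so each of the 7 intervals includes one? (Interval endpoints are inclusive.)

By right end: [1,2]  [1,5]  [5,9]  [10,17]  [16,18]  [18,21]  [19,24]
[1,2] uncovered → point at 2; [5,9] uncovered → point at 9; [10,17] uncovered → point at 17; [18,21] uncovered → point at 21.
Points: 2, 9, 17, 21 (4 total).

4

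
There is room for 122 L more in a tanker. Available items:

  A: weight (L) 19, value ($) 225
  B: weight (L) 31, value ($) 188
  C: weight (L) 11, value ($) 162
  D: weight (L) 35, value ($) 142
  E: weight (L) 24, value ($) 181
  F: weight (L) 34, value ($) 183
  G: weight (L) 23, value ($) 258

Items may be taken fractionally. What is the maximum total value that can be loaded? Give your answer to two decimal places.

1089.35

Sort by value per unit weight and fill in that order.
Ratios (sorted): C 14.73, A 11.84, G 11.22, E 7.54, B 6.06, F 5.38, D 4.06
take C (11 @ 162); take A (19 @ 225); take G (23 @ 258); take E (24 @ 181); take B (31 @ 188); take 14/34 of F → 75.35. Capacity used 122/122.
Total value = 1089.35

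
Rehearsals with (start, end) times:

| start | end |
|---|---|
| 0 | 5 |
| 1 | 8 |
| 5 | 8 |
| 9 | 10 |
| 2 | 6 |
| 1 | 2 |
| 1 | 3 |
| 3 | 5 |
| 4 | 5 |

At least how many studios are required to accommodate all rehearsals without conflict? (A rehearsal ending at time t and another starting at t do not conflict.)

Events (time:±→running): 0:+→1 1:+→2 1:+→3 1:+→4 2:-→3 2:+→4 3:-→3 3:+→4 4:+→5 … peak 5.

5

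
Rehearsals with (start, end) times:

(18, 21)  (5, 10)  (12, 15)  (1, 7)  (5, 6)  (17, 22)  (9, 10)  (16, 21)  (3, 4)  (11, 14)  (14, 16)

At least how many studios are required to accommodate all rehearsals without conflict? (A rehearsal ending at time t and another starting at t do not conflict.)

3

Events (time:±→running): 1:+→1 3:+→2 4:-→1 5:+→2 5:+→3 … peak 3.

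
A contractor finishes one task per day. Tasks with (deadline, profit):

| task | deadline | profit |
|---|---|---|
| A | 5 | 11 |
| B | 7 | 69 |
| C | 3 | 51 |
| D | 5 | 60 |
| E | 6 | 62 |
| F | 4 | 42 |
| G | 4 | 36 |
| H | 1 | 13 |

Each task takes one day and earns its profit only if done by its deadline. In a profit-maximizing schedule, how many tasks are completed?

Profit order: B=69 E=62 D=60 C=51 F=42 G=36 H=13 A=11
Assign: B→slot 7, E→slot 6, D→slot 5, C→slot 3, F→slot 4, G→slot 2, H→slot 1, A skipped.
Slots: [1:H] [2:G] [3:C] [4:F] [5:D] [6:E] [7:B]
7 of 8 scheduled.

7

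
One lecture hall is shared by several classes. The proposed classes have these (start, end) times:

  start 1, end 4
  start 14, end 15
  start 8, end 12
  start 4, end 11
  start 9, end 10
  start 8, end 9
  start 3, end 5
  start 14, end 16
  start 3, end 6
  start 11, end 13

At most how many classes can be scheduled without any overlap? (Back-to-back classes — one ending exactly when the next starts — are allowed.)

Order by finish time; keep every interval that doesn't clash with the previous kept one.
Sorted by end: (1,4)  (3,5)  (3,6)  (8,9)  (9,10)  (4,11)  (8,12)  (11,13)  (14,15)  (14,16)
take (1,4); take (8,9); take (9,10); skip (4,11); skip (8,12); take (11,13); take (14,15).
Selected 5 classes.

5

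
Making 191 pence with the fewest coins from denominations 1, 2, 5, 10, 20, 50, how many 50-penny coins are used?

Greedy: take as many of the largest coin as possible, then repeat with the remainder.
191 = 3×50 + 2×20 + 1×1
Count of 50: 3

3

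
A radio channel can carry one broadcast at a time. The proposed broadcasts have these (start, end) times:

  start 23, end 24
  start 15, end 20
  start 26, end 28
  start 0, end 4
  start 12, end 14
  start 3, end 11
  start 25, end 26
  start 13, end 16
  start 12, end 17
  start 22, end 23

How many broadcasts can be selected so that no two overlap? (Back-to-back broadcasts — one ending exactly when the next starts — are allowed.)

Order by finish time; keep every interval that doesn't clash with the previous kept one.
Sorted by end: (0,4)  (3,11)  (12,14)  (13,16)  (12,17)  (15,20)  (22,23)  (23,24)  (25,26)  (26,28)
take (0,4); take (12,14); skip (13,16); take (15,20); take (22,23); take (23,24); take (25,26); take (26,28).
Selected 7 broadcasts.

7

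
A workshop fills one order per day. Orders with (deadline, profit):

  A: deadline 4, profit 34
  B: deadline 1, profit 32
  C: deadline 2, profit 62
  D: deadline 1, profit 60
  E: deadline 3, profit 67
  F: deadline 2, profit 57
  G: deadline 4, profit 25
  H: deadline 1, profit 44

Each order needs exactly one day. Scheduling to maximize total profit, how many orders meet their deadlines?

4

Take jobs in profit order; each goes to the latest open slot no later than its deadline.
Profit order: E=67 C=62 D=60 F=57 H=44 A=34 B=32 G=25
Assign: E→slot 3, C→slot 2, D→slot 1, F skipped, H skipped, A→slot 4, B skipped, G skipped.
Slots: [1:D] [2:C] [3:E] [4:A]
4 of 8 scheduled.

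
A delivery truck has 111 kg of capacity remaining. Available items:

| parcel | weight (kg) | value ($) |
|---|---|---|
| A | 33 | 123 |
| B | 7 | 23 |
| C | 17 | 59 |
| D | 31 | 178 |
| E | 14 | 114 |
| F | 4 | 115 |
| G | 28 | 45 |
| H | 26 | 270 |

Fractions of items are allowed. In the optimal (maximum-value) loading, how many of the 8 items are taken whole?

5

Sort by value per unit weight and fill in that order.
Ratios (sorted): F 28.75, H 10.38, E 8.14, D 5.74, A 3.73, C 3.47, B 3.29, G 1.61
take F (4 @ 115); take H (26 @ 270); take E (14 @ 114); take D (31 @ 178); take A (33 @ 123); take 3/17 of C → 10.41. Capacity used 111/111.
5 item(s) taken whole; one partial (take 3/17 of C).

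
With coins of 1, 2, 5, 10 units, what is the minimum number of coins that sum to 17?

17 = 1×10 + 1×5 + 1×2
Total coins = 1 + 1 + 1 = 3

3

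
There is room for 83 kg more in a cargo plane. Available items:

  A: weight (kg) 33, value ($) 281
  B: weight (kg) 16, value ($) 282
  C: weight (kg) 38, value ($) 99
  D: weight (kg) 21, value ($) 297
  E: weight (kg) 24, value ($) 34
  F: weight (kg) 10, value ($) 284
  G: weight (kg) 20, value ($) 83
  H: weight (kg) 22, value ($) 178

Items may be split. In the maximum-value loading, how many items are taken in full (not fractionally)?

4

Sort by value per unit weight and fill in that order.
Ratios (sorted): F 28.40, B 17.62, D 14.14, A 8.52, H 8.09, G 4.15, C 2.61, E 1.42
take F (10 @ 284); take B (16 @ 282); take D (21 @ 297); take A (33 @ 281); take 3/22 of H → 24.27. Capacity used 83/83.
4 item(s) taken whole; one partial (take 3/22 of H).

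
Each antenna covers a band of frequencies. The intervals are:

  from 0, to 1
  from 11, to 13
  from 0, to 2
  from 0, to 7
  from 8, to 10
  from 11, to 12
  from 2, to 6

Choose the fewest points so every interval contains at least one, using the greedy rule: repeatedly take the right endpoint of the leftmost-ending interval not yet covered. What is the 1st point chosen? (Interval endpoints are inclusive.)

Sorted: [0,1] [0,2] [2,6] [0,7] [8,10] [11,12] [11,13]
{[0,1],[0,2]} hit by 1; {[2,6],[0,7]} hit by 6; {[8,10]} hit by 10; {[11,12],[11,13]} hit by 12.
Points: 1, 6, 10, 12 (4 total).

1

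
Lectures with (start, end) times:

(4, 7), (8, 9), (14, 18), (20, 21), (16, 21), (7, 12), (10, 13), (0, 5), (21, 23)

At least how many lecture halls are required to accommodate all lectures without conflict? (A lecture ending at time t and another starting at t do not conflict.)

Count concurrent intervals with a sweep; the peak is the room count.
Events (time:±→running): 0:+→1 4:+→2 … peak 2.

2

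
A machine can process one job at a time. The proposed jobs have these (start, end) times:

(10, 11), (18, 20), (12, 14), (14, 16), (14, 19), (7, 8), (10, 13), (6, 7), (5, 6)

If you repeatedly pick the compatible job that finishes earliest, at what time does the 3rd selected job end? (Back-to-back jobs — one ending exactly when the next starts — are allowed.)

Order by finish time; keep every interval that doesn't clash with the previous kept one.
Sorted by end: (5,6)  (6,7)  (7,8)  (10,11)  (10,13)  (12,14)  (14,16)  (14,19)  (18,20)
take (5,6); take (6,7); take (7,8); take (10,11); take (12,14); take (14,16); skip (14,19); take (18,20).
Selected: (5,6) (6,7) (7,8) (10,11) (12,14) (14,16) (18,20)

8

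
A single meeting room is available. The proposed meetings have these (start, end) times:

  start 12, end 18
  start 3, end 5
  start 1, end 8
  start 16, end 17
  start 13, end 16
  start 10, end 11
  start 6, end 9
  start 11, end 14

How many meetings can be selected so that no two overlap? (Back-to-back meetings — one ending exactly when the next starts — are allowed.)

5

By end time: (3,5), (1,8), (6,9), (10,11), (11,14), (13,16), (16,17), (12,18).
Pick (3,5); next start ≥ 5 → (6,9); next start ≥ 9 → (10,11); next start ≥ 11 → (11,14); next start ≥ 14 → (16,17).
Selected 5 meetings.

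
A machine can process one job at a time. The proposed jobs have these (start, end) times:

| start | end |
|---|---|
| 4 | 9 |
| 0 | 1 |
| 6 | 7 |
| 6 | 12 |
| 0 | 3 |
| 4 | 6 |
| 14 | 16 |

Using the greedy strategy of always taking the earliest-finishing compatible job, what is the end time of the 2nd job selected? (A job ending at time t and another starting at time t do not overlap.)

By end time: (0,1), (0,3), (4,6), (6,7), (4,9), (6,12), (14,16).
Pick (0,1); next start ≥ 1 → (4,6); next start ≥ 6 → (6,7); next start ≥ 7 → (14,16).
Selected: (0,1) (4,6) (6,7) (14,16)

6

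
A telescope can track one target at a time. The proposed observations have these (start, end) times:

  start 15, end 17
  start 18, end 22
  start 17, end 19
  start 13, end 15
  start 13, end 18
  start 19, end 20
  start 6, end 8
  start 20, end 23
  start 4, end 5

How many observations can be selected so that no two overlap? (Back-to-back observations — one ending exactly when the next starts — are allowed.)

7

Greedy by earliest finish: after sorting by end time, pick each interval compatible with the last pick.
Sorted by end: (4,5)  (6,8)  (13,15)  (15,17)  (13,18)  (17,19)  (19,20)  (18,22)  (20,23)
take (4,5); take (6,8); take (13,15); take (15,17); take (17,19); take (19,20); take (20,23).
Selected 7 observations.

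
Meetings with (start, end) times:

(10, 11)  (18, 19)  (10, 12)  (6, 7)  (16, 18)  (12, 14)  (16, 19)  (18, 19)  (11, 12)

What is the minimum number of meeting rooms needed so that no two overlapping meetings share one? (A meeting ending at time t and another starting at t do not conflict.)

starts: [6, 10, 10, 11, 12, 16, 16, 18, 18]
ends:   [7, 11, 12, 12, 14, 18, 19, 19, 19]
s6→1 e7→0 s10→1 s10→2 e11→1 s11→2 e12→1 e12→0 s12→1 e14→0 s16→1 s16→2 e18→1 s18→2 s18→3  — peak 3.

3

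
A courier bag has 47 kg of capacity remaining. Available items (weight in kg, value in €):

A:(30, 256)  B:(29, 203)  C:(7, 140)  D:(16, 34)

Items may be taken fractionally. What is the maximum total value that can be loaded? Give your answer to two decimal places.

Order: C (140/7=20.00) > A (256/30=8.53) > B (203/29=7.00) > D (34/16=2.12)
Fill: take C (7 @ 140) → take A (30 @ 256) → take 10/29 of B → 70.00; 47/47 used.
Total value = 466.00

466.00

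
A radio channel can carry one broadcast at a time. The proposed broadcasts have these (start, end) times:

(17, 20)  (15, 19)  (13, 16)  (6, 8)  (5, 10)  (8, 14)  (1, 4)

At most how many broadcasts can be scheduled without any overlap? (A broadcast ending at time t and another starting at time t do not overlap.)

By end time: (1,4), (6,8), (5,10), (8,14), (13,16), (15,19), (17,20).
Pick (1,4); next start ≥ 4 → (6,8); next start ≥ 8 → (8,14); next start ≥ 14 → (15,19).
Selected 4 broadcasts.

4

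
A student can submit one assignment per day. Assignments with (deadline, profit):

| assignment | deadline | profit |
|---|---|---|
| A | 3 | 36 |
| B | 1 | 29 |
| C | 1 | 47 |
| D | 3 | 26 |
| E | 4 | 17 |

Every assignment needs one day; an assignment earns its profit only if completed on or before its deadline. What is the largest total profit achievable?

Sort by profit descending; place each in the latest free slot ≤ its deadline.
By profit: C(d1,47), A(d3,36), B(d1,29), D(d3,26), E(d4,17)
C→slot 1; A→slot 3; B skipped; D→slot 2; E→slot 4.
Profit = 47 + 26 + 36 + 17 = 126

126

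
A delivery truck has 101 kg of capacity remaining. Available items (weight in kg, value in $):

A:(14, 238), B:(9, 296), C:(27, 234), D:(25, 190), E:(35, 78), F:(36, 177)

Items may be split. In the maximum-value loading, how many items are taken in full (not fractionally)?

4

Sort by value per unit weight and fill in that order.
Ratios (sorted): B 32.89, A 17.00, C 8.67, D 7.60, F 4.92, E 2.23
take B (9 @ 296); take A (14 @ 238); take C (27 @ 234); take D (25 @ 190); take 26/36 of F → 127.83. Capacity used 101/101.
4 item(s) taken whole; one partial (take 26/36 of F).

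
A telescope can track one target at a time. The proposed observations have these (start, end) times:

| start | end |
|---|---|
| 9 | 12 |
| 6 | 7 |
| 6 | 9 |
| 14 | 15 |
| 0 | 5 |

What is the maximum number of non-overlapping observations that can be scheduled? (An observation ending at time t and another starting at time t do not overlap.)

Order by finish time; keep every interval that doesn't clash with the previous kept one.
Sorted by end: (0,5)  (6,7)  (6,9)  (9,12)  (14,15)
take (0,5); take (6,7); take (9,12); take (14,15).
Selected 4 observations.

4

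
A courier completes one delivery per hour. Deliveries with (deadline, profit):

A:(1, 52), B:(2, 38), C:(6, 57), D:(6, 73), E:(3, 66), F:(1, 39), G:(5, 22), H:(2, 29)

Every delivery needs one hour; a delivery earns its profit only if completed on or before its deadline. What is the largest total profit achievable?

Profit order: D=73 E=66 C=57 A=52 F=39 B=38 H=29 G=22
Assign: D→slot 6, E→slot 3, C→slot 5, A→slot 1, F skipped, B→slot 2, H skipped, G→slot 4.
Slots: [1:A] [2:B] [3:E] [4:G] [5:C] [6:D]
Profit = 52 + 38 + 66 + 22 + 57 + 73 = 308

308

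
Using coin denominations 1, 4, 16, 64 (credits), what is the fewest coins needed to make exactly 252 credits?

9

Greedy: take as many of the largest coin as possible, then repeat with the remainder.
252 = 3×64 + 3×16 + 3×4
Total coins = 3 + 3 + 3 = 9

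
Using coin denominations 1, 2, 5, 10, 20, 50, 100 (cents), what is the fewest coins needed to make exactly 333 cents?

333 = 3×100 + 1×20 + 1×10 + 1×2 + 1×1
Total coins = 3 + 1 + 1 + 1 + 1 = 7

7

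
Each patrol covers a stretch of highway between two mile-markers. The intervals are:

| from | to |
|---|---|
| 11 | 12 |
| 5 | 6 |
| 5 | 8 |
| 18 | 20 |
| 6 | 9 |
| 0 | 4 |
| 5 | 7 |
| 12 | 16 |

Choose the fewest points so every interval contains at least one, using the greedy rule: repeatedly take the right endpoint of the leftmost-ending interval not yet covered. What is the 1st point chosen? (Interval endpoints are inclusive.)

Sort by right endpoint; whenever an interval is uncovered, place a point at its right end.
Sorted: [0,4] [5,6] [5,7] [5,8] [6,9] [11,12] [12,16] [18,20]
{[0,4]} hit by 4; {[5,6],[5,7],[5,8],[6,9]} hit by 6; {[11,12],[12,16]} hit by 12; {[18,20]} hit by 20.
Points: 4, 6, 12, 20 (4 total).

4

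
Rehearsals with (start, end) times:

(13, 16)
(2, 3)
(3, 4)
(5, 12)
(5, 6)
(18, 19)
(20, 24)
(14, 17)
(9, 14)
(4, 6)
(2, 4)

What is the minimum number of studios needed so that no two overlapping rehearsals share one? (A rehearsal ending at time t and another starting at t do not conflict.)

starts: [2, 2, 3, 4, 5, 5, 9, 13, 14, 18, 20]
ends:   [3, 4, 4, 6, 6, 12, 14, 16, 17, 19, 24]
s2→1 s2→2 e3→1 s3→2 e4→1 e4→0 s4→1 s5→2 s5→3  — peak 3.

3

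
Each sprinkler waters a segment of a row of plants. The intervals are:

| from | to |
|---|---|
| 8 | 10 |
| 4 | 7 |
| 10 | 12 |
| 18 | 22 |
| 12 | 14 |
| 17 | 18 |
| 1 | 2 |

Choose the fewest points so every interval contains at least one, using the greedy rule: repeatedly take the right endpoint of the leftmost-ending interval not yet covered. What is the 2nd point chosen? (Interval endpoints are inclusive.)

7

Sort by right endpoint; whenever an interval is uncovered, place a point at its right end.
Sorted: [1,2] [4,7] [8,10] [10,12] [12,14] [17,18] [18,22]
{[1,2]} hit by 2; {[4,7]} hit by 7; {[8,10],[10,12]} hit by 10; {[12,14]} hit by 14; {[17,18],[18,22]} hit by 18.
Points: 2, 7, 10, 14, 18 (5 total).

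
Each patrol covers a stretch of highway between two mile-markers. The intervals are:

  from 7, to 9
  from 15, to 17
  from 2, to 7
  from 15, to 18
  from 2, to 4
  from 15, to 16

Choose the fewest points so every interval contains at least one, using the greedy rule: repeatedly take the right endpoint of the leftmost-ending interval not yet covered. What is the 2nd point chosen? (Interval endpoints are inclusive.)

Process intervals by earliest right end; each time one isn't hit yet, stab at its right endpoint.
Sorted: [2,4] [2,7] [7,9] [15,16] [15,17] [15,18]
{[2,4],[2,7]} hit by 4; {[7,9]} hit by 9; {[15,16],[15,17],[15,18]} hit by 16.
Points: 4, 9, 16 (3 total).

9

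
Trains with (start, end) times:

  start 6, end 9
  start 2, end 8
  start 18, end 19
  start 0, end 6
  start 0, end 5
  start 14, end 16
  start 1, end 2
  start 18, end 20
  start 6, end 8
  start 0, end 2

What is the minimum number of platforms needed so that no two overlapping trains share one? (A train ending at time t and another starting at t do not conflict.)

The answer is the maximum number of intervals overlapping at any instant.
starts: [0, 0, 0, 1, 2, 6, 6, 14, 18, 18]
ends:   [2, 2, 5, 6, 8, 8, 9, 16, 19, 20]
s0→1 s0→2 s0→3 s1→4  — peak 4.

4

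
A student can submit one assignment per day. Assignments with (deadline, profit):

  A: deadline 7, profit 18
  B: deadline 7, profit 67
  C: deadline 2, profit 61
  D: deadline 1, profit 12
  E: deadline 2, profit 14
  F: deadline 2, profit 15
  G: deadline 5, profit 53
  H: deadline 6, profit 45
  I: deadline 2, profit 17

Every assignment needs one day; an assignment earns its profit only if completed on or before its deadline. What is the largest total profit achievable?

261

Profit order: B=67 C=61 G=53 H=45 A=18 I=17 F=15 E=14 D=12
Assign: B→slot 7, C→slot 2, G→slot 5, H→slot 6, A→slot 4, I→slot 1, F skipped, E skipped, D skipped.
Slots: [1:I] [2:C] [4:A] [5:G] [6:H] [7:B]
Profit = 17 + 61 + 18 + 53 + 45 + 67 = 261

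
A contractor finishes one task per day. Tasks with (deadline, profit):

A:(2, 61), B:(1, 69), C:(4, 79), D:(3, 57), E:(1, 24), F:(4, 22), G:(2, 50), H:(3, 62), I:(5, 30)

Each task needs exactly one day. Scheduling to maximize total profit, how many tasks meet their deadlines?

5

Profit order: C=79 B=69 H=62 A=61 D=57 G=50 I=30 E=24 F=22
Assign: C→slot 4, B→slot 1, H→slot 3, A→slot 2, D skipped, G skipped, I→slot 5, E skipped, F skipped.
Slots: [1:B] [2:A] [3:H] [4:C] [5:I]
5 of 9 scheduled.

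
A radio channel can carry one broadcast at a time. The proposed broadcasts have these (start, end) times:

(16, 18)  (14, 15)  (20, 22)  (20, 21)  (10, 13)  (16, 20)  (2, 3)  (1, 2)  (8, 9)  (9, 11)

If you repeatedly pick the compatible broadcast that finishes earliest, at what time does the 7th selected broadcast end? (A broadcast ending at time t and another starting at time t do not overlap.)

21

Sorted by end: (1,2)  (2,3)  (8,9)  (9,11)  (10,13)  (14,15)  (16,18)  (16,20)  (20,21)  (20,22)
take (1,2); take (2,3); take (8,9); take (9,11); skip (10,13); take (14,15); take (16,18); skip (16,20); take (20,21); skip (20,22).
Selected: (1,2) (2,3) (8,9) (9,11) (14,15) (16,18) (20,21)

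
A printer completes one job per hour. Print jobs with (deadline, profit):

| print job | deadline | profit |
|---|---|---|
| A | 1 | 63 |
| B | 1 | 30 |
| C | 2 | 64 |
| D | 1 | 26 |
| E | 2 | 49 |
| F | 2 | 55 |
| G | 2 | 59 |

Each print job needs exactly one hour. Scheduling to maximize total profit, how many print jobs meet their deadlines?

2

By profit: C(d2,64), A(d1,63), G(d2,59), F(d2,55), E(d2,49), B(d1,30), D(d1,26)
C→slot 2; A→slot 1; G skipped; F skipped; E skipped; B skipped; D skipped.
2 of 7 scheduled.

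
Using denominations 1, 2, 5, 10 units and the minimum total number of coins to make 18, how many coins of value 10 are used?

18 − 1×10→8 − 1×5→3 − 1×2→1 − 1×1→0
Count of 10: 1

1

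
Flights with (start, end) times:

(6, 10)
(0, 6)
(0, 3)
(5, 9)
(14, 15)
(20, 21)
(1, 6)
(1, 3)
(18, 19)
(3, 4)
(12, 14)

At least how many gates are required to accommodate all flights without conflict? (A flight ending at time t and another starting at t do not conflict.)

4

The answer is the maximum number of intervals overlapping at any instant.
Events (time:±→running): 0:+→1 0:+→2 1:+→3 1:+→4 … peak 4.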